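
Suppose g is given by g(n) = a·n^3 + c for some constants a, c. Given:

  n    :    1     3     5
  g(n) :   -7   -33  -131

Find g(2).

-14

From g(1) = -7 and g(3) = -33: 1a + c = -7 and 27a + c = -33.
Subtracting: 26a = -26, so a = -1; then c = -7 − (-1)·1 = -6.
So g(n) = -1n³ − 6, and g(2) = -14.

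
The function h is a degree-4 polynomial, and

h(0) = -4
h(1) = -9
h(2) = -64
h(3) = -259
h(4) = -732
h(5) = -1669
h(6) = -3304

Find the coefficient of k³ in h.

First differences: -5, -55, -195, -473, -937, -1635. Second differences: -50, -140, -278, -464, -698. Third differences: -90, -138, -186, -234. Fourth differences: -48, -48, -48.
Level-4 differences are constant, so h has degree 4.
Fitting a degree-4 polynomial gives h(k) = -2k^4 - 3k³ - 2k² + 2k - 4.
The coefficient of k³ is -3.

-3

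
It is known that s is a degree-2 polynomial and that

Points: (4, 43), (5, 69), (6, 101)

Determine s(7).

Write s(t) = at² + bt + c; the 3 given values yield a linear system in the 3 coefficients.
Solving, s(t) = 3t² - t - 1.
Then s(7) = 139.

139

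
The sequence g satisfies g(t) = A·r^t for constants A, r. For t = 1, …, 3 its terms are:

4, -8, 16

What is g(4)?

Consecutive ratio: -8/4 = -2, and 16/(-8) = -2, so r = -2.
Then A·(-2)^1 = 4 gives A = -2, and g(t) = -2·(-2)^t.
g(4) = -2·(-2)^4 = -32.

-32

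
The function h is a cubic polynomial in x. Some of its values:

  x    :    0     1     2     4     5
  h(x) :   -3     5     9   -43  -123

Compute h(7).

-451

Write h(x) = ax³ + bx² + cx + d; the 5 given values yield a linear system in the 4 coefficients.
Solving, h(x) = -2x³ + 4x² + 6x - 3.
Then h(7) = -451.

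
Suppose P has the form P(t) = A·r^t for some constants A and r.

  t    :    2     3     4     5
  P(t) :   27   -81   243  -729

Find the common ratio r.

-3

Consecutive ratio: -81/27 = -3, and 243/(-81) = -3, so r = -3.
Then A·(-3)^2 = 27 gives A = 3, and P(t) = 3·(-3)^t.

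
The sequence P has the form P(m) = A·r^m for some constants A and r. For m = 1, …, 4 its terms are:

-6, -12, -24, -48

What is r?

2

Consecutive ratio: -12/(-6) = 2, and -24/(-12) = 2, so r = 2.
Then A·2^1 = -6 gives A = -3, and P(m) = -3·2^m.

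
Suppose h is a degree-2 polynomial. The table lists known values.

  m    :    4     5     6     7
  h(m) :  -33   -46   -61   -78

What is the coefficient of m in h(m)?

-4

First differences: -13, -15, -17. Second differences: -2, -2.
Level-2 differences are constant, so h has degree 2.
Fitting a degree-2 polynomial gives h(m) = -m² - 4m - 1.
The coefficient of m is -4.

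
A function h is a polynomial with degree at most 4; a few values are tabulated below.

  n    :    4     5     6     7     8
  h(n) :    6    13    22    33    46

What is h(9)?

Write h(n) = an^4 + bn³ + cn² + dn + e; the 5 given values yield a linear system in the 5 coefficients.
Solving, the top 2 coefficients vanish, and h(n) = n² - 2n - 2.
Then h(9) = 61.

61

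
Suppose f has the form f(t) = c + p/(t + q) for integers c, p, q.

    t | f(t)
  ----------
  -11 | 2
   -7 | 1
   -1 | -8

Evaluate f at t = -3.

-2

(f(t) − c)(t + q) = p for each data point; the three points give a linear system in c and q, then p follows.
Solving: c = 4, q = -1, p = 24, so f(t) = 4 + 24/(t − 1).
Then f(-3) = 4 + 24/(-4) = -2.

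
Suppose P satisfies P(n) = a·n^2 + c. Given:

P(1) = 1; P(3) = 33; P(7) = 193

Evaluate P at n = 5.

From P(1) = 1 and P(3) = 33: 1a + c = 1 and 9a + c = 33.
Subtracting: 8a = 32, so a = 4; then c = 1 − 4·1 = -3.
So P(n) = 4n² − 3, and P(5) = 97.

97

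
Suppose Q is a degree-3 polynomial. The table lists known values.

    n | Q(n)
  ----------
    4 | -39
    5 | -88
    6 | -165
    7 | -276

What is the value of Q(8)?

-427

Write Q(n) = an³ + bn² + cn + d; the 4 given values yield a linear system in the 4 coefficients.
Solving, Q(n) = -n³ + n² + 3n - 3.
Then Q(8) = -427.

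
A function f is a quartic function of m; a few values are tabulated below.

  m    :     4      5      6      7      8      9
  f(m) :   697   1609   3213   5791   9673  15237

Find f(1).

First differences: 912, 1604, 2578, 3882, 5564. Second differences: 692, 974, 1304, 1682. Third differences: 282, 330, 378. Fourth differences: 48, 48.
Level-4 differences are constant, so f has degree 4.
Fitting a degree-4 polynomial gives f(m) = 2m^4 + 3m³ - m² + 9.
Then f(1) = 13.

13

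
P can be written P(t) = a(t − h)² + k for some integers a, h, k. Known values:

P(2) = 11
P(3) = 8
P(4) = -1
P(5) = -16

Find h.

2

First differences -3, -9, -15; second difference -6 = 2a, so a = -3.
Expanding, the t-coefficient is −2ah = 6h; matching it to the data gives h = 2, and then k = 11.
So P(t) = -3(t − 2)² + 11.
Hence h = 2.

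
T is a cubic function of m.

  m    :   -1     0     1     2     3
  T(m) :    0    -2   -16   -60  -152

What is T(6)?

-896

First differences: -2, -14, -44, -92. Second differences: -12, -30, -48. Third differences: -18, -18.
Level-3 differences are constant, so T has degree 3.
Fitting a degree-3 polynomial gives T(m) = -3m³ - 6m² - 5m - 2.
Then T(6) = -896.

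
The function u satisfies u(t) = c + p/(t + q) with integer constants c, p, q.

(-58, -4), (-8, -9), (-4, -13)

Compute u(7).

9

(u(t) − c)(t + q) = p for each data point; the three points give a linear system in c and q, then p follows.
Solving: c = -3, q = -2, p = 60, so u(t) = -3 + 60/(t − 2).
Then u(7) = -3 + 60/5 = 9.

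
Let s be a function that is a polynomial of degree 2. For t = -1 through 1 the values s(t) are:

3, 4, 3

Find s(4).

-12

Write s(t) = at² + bt + c; the 3 given values yield a linear system in the 3 coefficients.
Solving, s(t) = -t² + 4.
Then s(4) = -12.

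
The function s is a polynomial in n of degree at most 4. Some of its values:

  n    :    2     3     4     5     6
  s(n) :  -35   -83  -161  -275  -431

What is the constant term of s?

Write s(n) = an^4 + bn³ + cn² + dn + e; the 5 given values yield a linear system in the 5 coefficients.
Solving, the leading coefficient vanishes, and s(n) = -n³ - 6n² + n - 5.
The constant term is s(0) = -5.

-5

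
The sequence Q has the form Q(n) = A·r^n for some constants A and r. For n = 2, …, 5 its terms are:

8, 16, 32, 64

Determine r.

2

Consecutive ratio: 16/8 = 2, and 32/16 = 2, so r = 2.
Then A·2^2 = 8 gives A = 2, and Q(n) = 2·2^n.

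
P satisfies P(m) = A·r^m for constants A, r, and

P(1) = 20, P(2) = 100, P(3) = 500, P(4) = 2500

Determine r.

Consecutive ratio: 100/20 = 5, and 500/100 = 5, so r = 5.
Then A·5^1 = 20 gives A = 4, and P(m) = 4·5^m.

5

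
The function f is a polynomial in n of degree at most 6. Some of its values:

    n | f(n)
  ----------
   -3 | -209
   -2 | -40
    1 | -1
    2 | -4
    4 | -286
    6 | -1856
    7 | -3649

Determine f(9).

Write f(n) = an^6 + bn^5 + cn^4 + dn³ + en² + pn + q; the 7 given values yield a linear system in the 7 coefficients.
Solving, the top 2 coefficients vanish, and f(n) = -2n^4 + 3n³ + 3n² - 3n - 2.
Then f(9) = -10721.

-10721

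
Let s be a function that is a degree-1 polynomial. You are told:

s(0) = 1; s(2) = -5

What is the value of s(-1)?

4

Write s(t) = at + b; the 2 given values yield a linear system in the 2 coefficients.
Solving, s(t) = -3t + 1.
Then s(-1) = 4.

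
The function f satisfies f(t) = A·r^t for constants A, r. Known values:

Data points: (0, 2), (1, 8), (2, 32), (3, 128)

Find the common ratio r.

Consecutive ratio: 8/2 = 4, and 32/8 = 4, so r = 4.
Then A·4^0 = 2 gives A = 2, and f(t) = 2·4^t.

4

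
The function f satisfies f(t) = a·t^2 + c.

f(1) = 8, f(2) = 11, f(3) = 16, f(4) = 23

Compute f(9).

From f(1) = 8 and f(2) = 11: 1a + c = 8 and 4a + c = 11.
Subtracting: 3a = 3, so a = 1; then c = 8 − 1·1 = 7.
So f(t) = 1t² + 7, and f(9) = 88.

88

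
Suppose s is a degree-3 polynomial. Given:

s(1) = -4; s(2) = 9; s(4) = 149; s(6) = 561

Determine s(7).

914

Write s(k) = ak³ + bk² + ck + d; the 4 given values yield a linear system in the 4 coefficients.
Solving, s(k) = 3k³ - 2k² - 2k - 3.
Then s(7) = 914.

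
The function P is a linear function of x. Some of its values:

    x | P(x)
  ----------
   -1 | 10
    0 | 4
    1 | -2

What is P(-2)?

16

Write P(x) = ax + b; the 3 given values yield a linear system in the 2 coefficients.
Solving, P(x) = -6x + 4.
Then P(-2) = 16.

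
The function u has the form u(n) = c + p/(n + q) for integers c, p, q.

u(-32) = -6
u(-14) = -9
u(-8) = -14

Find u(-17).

-8

(u(n) − c)(n + q) = p for each data point; the three points give a linear system in c and q, then p follows.
Solving: c = -4, q = 2, p = 60, so u(n) = -4 + 60/(n + 2).
Then u(-17) = -4 + 60/(-15) = -8.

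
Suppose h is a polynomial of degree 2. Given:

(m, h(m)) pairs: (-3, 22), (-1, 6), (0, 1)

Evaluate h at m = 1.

Write h(m) = am² + bm + c; the 3 given values yield a linear system in the 3 coefficients.
Solving, h(m) = m² - 4m + 1.
Then h(1) = -2.

-2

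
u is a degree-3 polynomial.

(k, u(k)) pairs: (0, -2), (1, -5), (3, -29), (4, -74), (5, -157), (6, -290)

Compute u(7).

-485

Write u(k) = ak³ + bk² + ck + d; the 6 given values yield a linear system in the 4 coefficients.
Solving, u(k) = -2k³ + 5k² - 6k - 2.
Then u(7) = -485.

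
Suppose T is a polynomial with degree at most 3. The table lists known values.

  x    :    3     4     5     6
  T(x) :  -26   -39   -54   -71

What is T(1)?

-6

First differences: -13, -15, -17. Second differences: -2, -2.
Level-2 differences are constant, so T has degree 2.
Fitting a degree-2 polynomial gives T(x) = -x² - 6x + 1.
Then T(1) = -6.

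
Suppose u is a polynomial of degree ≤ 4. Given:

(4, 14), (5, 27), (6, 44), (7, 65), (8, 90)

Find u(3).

5

Write u(n) = an^4 + bn³ + cn² + dn + e; the 5 given values yield a linear system in the 5 coefficients.
Solving, the top 2 coefficients vanish, and u(n) = 2n² - 5n + 2.
Then u(3) = 5.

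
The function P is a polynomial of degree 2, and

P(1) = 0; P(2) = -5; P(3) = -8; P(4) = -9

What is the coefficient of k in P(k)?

Write P(k) = ak² + bk + c; the 4 given values yield a linear system in the 3 coefficients.
Solving, P(k) = k² - 8k + 7.
The coefficient of k is -8.

-8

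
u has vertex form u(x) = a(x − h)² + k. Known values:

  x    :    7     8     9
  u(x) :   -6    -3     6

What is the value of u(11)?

First differences 3, 9; second difference 6 = 2a, so a = 3.
Expanding, the x-coefficient is −2ah = -6h; matching it to the data gives h = 7, and then k = -6.
So u(x) = 3(x − 7)² − 6.
u(11) = 3·4² − 6 = 42.

42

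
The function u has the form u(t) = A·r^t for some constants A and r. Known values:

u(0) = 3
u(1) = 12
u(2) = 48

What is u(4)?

768

Consecutive ratio: 12/3 = 4, and 48/12 = 4, so r = 4.
Then A·4^0 = 3 gives A = 3, and u(t) = 3·4^t.
u(4) = 3·4^4 = 768.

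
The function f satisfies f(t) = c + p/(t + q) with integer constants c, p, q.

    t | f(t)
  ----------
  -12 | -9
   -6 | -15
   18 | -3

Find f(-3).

-45

(f(t) − c)(t + q) = p for each data point; the three points give a linear system in c and q, then p follows.
Solving: c = -5, q = 2, p = 40, so f(t) = -5 + 40/(t + 2).
Then f(-3) = -5 + 40/(-1) = -45.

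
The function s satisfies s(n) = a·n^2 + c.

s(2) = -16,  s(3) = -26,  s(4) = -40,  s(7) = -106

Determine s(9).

From s(2) = -16 and s(3) = -26: 4a + c = -16 and 9a + c = -26.
Subtracting: 5a = -10, so a = -2; then c = -16 − (-2)·4 = -8.
So s(n) = -2n² − 8, and s(9) = -170.

-170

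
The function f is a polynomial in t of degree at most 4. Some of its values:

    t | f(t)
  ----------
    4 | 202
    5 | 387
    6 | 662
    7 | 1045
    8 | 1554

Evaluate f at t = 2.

30

Write f(t) = at^4 + bt³ + ct² + dt + e; the 5 given values yield a linear system in the 5 coefficients.
Solving, the leading coefficient vanishes, and f(t) = 3t³ + 2t + 2.
Then f(2) = 30.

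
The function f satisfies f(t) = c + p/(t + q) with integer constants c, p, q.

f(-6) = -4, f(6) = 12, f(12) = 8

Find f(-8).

(f(t) − c)(t + q) = p for each data point; the three points give a linear system in c and q, then p follows.
Solving: c = 4, q = 0, p = 48, so f(t) = 4 + 48/(t + 0).
Then f(-8) = 4 + 48/(-8) = -2.

-2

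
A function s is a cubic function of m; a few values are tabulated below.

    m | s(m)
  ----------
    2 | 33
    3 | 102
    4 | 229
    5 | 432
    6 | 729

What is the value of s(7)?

1138

First differences: 69, 127, 203, 297. Second differences: 58, 76, 94. Third differences: 18, 18.
Level-3 differences are constant, so s has degree 3.
Fitting a degree-3 polynomial gives s(m) = 3m³ + 2m² + 2m - 3.
Then s(7) = 1138.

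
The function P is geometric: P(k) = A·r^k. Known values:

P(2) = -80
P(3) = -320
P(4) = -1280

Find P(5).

-5120

Consecutive ratio: -320/(-80) = 4, and -1280/(-320) = 4, so r = 4.
Then A·4^2 = -80 gives A = -5, and P(k) = -5·4^k.
P(5) = -5·4^5 = -5120.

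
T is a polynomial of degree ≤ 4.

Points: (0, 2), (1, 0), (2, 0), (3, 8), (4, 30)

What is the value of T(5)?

72

Write T(m) = am^4 + bm³ + cm² + dm + e; the 5 given values yield a linear system in the 5 coefficients.
Solving, the leading coefficient vanishes, and T(m) = m³ - 2m² - m + 2.
Then T(5) = 72.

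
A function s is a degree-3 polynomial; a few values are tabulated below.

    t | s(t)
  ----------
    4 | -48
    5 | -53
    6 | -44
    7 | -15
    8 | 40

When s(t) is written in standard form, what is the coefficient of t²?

First differences: -5, 9, 29, 55. Second differences: 14, 20, 26. Third differences: 6, 6.
Level-3 differences are constant, so s has degree 3.
Fitting a degree-3 polynomial gives s(t) = t³ - 8t² + 6t - 8.
The coefficient of t² is -8.

-8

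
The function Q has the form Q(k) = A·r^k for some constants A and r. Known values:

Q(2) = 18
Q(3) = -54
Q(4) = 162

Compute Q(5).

Consecutive ratio: -54/18 = -3, and 162/(-54) = -3, so r = -3.
Then A·(-3)^2 = 18 gives A = 2, and Q(k) = 2·(-3)^k.
Q(5) = 2·(-3)^5 = -486.

-486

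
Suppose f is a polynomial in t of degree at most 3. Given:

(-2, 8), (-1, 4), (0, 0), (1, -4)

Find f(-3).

First differences: -4, -4, -4.
Level-1 differences are constant, so f has degree 1.
Fitting a degree-1 polynomial gives f(t) = -4t.
Then f(-3) = 12.

12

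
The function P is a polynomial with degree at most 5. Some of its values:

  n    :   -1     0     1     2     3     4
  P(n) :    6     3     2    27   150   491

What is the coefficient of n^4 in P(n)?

First differences: -3, -1, 25, 123, 341. Second differences: 2, 26, 98, 218. Third differences: 24, 72, 120. Fourth differences: 48, 48.
Level-4 differences are constant, so P has degree 4.
Fitting a degree-4 polynomial gives P(n) = 2n^4 - n² - 2n + 3.
The coefficient of n^4 is 2.

2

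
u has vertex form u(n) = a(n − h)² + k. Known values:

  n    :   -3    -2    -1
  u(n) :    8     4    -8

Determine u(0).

-28

First differences -4, -12; second difference -8 = 2a, so a = -4.
Expanding, the n-coefficient is −2ah = 8h; matching it to the data gives h = -3, and then k = 8.
So u(n) = -4(n + 3)² + 8.
u(0) = -4·3² + 8 = -28.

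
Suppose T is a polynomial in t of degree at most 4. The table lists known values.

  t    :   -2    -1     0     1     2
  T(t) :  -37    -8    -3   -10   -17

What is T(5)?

First differences: 29, 5, -7, -7. Second differences: -24, -12, 0. Third differences: 12, 12.
Level-3 differences are constant, so T has degree 3.
Fitting a degree-3 polynomial gives T(t) = 2t³ - 6t² - 3t - 3.
Then T(5) = 82.

82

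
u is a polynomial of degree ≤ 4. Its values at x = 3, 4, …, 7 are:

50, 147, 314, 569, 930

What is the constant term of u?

First differences: 97, 167, 255, 361. Second differences: 70, 88, 106. Third differences: 18, 18.
Level-3 differences are constant, so u has degree 3.
Fitting a degree-3 polynomial gives u(x) = 3x³ - x² - 7x - 1.
The constant term is u(0) = -1.

-1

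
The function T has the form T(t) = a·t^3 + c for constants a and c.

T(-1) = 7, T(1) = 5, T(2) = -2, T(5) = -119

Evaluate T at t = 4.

From T(-1) = 7 and T(1) = 5: -1a + c = 7 and 1a + c = 5.
Subtracting: 2a = -2, so a = -1; then c = 7 − (-1)·(-1) = 6.
So T(t) = -1t³ + 6, and T(4) = -58.

-58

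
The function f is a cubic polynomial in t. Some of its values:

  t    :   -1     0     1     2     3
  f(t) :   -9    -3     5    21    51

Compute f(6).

Write f(t) = at³ + bt² + ct + d; the 5 given values yield a linear system in the 4 coefficients.
Solving, f(t) = t³ + t² + 6t - 3.
Then f(6) = 285.

285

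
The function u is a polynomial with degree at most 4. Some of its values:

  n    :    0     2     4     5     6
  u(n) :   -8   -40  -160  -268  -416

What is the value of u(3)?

-86

Write u(n) = an^4 + bn³ + cn² + dn + e; the 5 given values yield a linear system in the 5 coefficients.
Solving, the leading coefficient vanishes, and u(n) = -n³ - 5n² - 2n - 8.
Then u(3) = -86.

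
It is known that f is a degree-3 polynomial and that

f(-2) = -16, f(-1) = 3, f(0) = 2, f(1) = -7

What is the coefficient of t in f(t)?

Write f(t) = at³ + bt² + ct + d; the 4 given values yield a linear system in the 4 coefficients.
Solving, f(t) = 2t³ - 4t² - 7t + 2.
The coefficient of t is -7.

-7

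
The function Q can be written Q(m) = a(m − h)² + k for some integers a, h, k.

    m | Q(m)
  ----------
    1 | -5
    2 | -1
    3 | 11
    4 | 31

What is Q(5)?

First differences 4, 12, 20; second difference 8 = 2a, so a = 4.
Expanding, the m-coefficient is −2ah = -8h; matching it to the data gives h = 1, and then k = -5.
So Q(m) = 4(m − 1)² − 5.
Q(5) = 4·4² − 5 = 59.

59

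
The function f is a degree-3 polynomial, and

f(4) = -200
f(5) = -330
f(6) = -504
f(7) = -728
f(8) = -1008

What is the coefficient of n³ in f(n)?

Write f(n) = an³ + bn² + cn + d; the 5 given values yield a linear system in the 4 coefficients.
Solving, f(n) = -n³ - 7n² - 6n.
The coefficient of n³ is -1.

-1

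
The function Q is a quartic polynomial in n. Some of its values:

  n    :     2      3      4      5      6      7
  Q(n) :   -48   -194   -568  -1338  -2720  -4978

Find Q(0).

-8

First differences: -146, -374, -770, -1382, -2258. Second differences: -228, -396, -612, -876. Third differences: -168, -216, -264. Fourth differences: -48, -48.
Level-4 differences are constant, so Q has degree 4.
Fitting a degree-4 polynomial gives Q(n) = -2n^4 - 4n² + 4n - 8.
Then Q(0) = -8.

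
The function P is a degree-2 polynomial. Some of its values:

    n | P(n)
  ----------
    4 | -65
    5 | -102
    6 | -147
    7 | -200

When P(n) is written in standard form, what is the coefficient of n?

Write P(n) = an² + bn + c; the 4 given values yield a linear system in the 3 coefficients.
Solving, P(n) = -4n² - n + 3.
The coefficient of n is -1.

-1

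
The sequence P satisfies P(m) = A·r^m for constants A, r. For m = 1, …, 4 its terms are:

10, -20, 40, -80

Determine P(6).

Consecutive ratio: -20/10 = -2, and 40/(-20) = -2, so r = -2.
Then A·(-2)^1 = 10 gives A = -5, and P(m) = -5·(-2)^m.
P(6) = -5·(-2)^6 = -320.

-320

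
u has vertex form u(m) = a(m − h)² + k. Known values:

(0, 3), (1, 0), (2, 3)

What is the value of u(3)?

12

First differences -3, 3; second difference 6 = 2a, so a = 3.
Expanding, the m-coefficient is −2ah = -6h; matching it to the data gives h = 1, and then k = 0.
So u(m) = 3(m − 1)² + 0.
u(3) = 3·2² + 0 = 12.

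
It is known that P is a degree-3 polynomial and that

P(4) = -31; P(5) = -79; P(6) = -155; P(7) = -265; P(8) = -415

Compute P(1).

Write P(m) = am³ + bm² + cm + d; the 5 given values yield a linear system in the 4 coefficients.
Solving, P(m) = -m³ + m² + 4m + 1.
Then P(1) = 5.

5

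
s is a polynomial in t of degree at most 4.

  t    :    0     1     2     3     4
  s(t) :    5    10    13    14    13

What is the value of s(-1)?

First differences: 5, 3, 1, -1. Second differences: -2, -2, -2.
Level-2 differences are constant, so s has degree 2.
Fitting a degree-2 polynomial gives s(t) = -t² + 6t + 5.
Then s(-1) = -2.

-2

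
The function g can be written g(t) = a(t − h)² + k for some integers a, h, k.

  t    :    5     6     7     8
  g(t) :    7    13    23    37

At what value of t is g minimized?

First differences 6, 10, 14; second difference 4 = 2a, so a = 2.
Expanding, the t-coefficient is −2ah = -4h; matching it to the data gives h = 4, and then k = 5.
So g(t) = 2(t − 4)² + 5.
Hence h = 4.

4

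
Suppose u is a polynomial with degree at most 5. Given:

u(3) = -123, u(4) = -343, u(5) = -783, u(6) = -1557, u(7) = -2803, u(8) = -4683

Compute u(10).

First differences: -220, -440, -774, -1246, -1880. Second differences: -220, -334, -472, -634. Third differences: -114, -138, -162. Fourth differences: -24, -24.
Level-4 differences are constant, so u has degree 4.
Fitting a degree-4 polynomial gives u(x) = -x^4 - x³ - x² - x - 3.
Then u(10) = -11113.

-11113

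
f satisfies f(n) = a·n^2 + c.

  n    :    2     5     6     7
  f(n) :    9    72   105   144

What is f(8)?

189

From f(2) = 9 and f(5) = 72: 4a + c = 9 and 25a + c = 72.
Subtracting: 21a = 63, so a = 3; then c = 9 − 3·4 = -3.
So f(n) = 3n² − 3, and f(8) = 189.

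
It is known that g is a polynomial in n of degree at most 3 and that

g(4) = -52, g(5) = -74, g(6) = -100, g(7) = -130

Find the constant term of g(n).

First differences: -22, -26, -30. Second differences: -4, -4.
Level-2 differences are constant, so g has degree 2.
Fitting a degree-2 polynomial gives g(n) = -2n² - 4n - 4.
The constant term is g(0) = -4.

-4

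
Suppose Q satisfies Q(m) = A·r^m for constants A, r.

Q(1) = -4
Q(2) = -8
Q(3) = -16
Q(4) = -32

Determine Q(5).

-64

Consecutive ratio: -8/(-4) = 2, and -16/(-8) = 2, so r = 2.
Then A·2^1 = -4 gives A = -2, and Q(m) = -2·2^m.
Q(5) = -2·2^5 = -64.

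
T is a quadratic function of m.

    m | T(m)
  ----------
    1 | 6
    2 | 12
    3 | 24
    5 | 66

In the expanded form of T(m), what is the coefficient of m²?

3

Write T(m) = am² + bm + c; the 4 given values yield a linear system in the 3 coefficients.
Solving, T(m) = 3m² - 3m + 6.
The coefficient of m² is 3.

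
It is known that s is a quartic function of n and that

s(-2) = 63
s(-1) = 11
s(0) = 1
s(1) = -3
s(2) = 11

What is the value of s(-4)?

677

Write s(n) = an^4 + bn³ + cn² + dn + e; the 5 given values yield a linear system in the 5 coefficients.
Solving, s(n) = 2n^4 - 2n³ + n² - 5n + 1.
Then s(-4) = 677.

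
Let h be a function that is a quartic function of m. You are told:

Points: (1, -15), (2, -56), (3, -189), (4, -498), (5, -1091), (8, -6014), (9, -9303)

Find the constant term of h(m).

-6

Write h(m) = am^4 + bm³ + cm² + dm + e; the 7 given values yield a linear system in the 5 coefficients.
Solving, h(m) = -m^4 - 4m³ + 3m² - 7m - 6.
The constant term is h(0) = -6.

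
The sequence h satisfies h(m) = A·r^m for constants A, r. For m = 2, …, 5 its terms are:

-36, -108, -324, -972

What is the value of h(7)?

Consecutive ratio: -108/(-36) = 3, and -324/(-108) = 3, so r = 3.
Then A·3^2 = -36 gives A = -4, and h(m) = -4·3^m.
h(7) = -4·3^7 = -8748.

-8748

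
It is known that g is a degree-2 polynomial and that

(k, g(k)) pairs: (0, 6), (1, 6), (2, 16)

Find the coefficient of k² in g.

Write g(k) = ak² + bk + c; the 3 given values yield a linear system in the 3 coefficients.
Solving, g(k) = 5k² - 5k + 6.
The coefficient of k² is 5.

5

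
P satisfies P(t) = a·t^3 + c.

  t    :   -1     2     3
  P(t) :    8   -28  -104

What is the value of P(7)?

-1368

From P(-1) = 8 and P(2) = -28: -1a + c = 8 and 8a + c = -28.
Subtracting: 9a = -36, so a = -4; then c = 8 − (-4)·(-1) = 4.
So P(t) = -4t³ + 4, and P(7) = -1368.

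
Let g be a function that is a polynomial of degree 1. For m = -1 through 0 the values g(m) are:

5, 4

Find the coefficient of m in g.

Write g(m) = am + b; the 2 given values yield a linear system in the 2 coefficients.
Solving, g(m) = -m + 4.
The coefficient of m is -1.

-1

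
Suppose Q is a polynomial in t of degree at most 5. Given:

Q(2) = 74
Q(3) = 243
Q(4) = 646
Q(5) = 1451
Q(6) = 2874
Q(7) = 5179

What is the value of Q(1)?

19

First differences: 169, 403, 805, 1423, 2305. Second differences: 234, 402, 618, 882. Third differences: 168, 216, 264. Fourth differences: 48, 48.
Level-4 differences are constant, so Q has degree 4.
Fitting a degree-4 polynomial gives Q(t) = 2t^4 + 7t² + 4t + 6.
Then Q(1) = 19.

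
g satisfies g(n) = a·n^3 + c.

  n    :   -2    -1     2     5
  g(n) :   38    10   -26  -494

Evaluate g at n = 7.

From g(-2) = 38 and g(-1) = 10: -8a + c = 38 and -1a + c = 10.
Subtracting: 7a = -28, so a = -4; then c = 38 − (-4)·(-8) = 6.
So g(n) = -4n³ + 6, and g(7) = -1366.

-1366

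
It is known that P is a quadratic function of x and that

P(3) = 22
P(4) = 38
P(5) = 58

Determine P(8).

Write P(x) = ax² + bx + c; the 3 given values yield a linear system in the 3 coefficients.
Solving, P(x) = 2x² + 2x - 2.
Then P(8) = 142.

142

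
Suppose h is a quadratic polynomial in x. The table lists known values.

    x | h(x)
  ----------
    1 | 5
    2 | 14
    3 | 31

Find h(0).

Write h(x) = ax² + bx + c; the 3 given values yield a linear system in the 3 coefficients.
Solving, h(x) = 4x² - 3x + 4.
Then h(0) = 4.

4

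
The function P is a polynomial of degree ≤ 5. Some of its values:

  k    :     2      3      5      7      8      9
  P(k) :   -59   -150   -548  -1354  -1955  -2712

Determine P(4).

Write P(k) = ak^5 + bk^4 + ck³ + dk² + ek + p; the 6 given values yield a linear system in the 6 coefficients.
Solving, the top 2 coefficients vanish, and P(k) = -3k³ - 6k² - 4k - 3.
Then P(4) = -307.

-307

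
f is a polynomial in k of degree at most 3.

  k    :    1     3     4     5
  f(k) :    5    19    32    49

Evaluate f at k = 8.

124

Write f(k) = ak³ + bk² + ck + d; the 4 given values yield a linear system in the 4 coefficients.
Solving, the leading coefficient vanishes, and f(k) = 2k² - k + 4.
Then f(8) = 124.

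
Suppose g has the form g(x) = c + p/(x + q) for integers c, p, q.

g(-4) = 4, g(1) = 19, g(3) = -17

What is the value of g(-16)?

(g(x) − c)(x + q) = p for each data point; the three points give a linear system in c and q, then p follows.
Solving: c = 1, q = -2, p = -18, so g(x) = 1 − 18/(x − 2).
Then g(-16) = 1 − 18/(-18) = 2.

2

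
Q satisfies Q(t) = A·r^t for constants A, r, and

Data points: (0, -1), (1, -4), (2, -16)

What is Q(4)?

Consecutive ratio: -4/(-1) = 4, and -16/(-4) = 4, so r = 4.
Then A·4^0 = -1 gives A = -1, and Q(t) = -1·4^t.
Q(4) = -1·4^4 = -256.

-256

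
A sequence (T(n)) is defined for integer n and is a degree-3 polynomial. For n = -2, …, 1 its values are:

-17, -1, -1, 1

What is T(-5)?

Write T(n) = an³ + bn² + cn + d; the 4 given values yield a linear system in the 4 coefficients.
Solving, T(n) = 3n³ + n² - 2n - 1.
Then T(-5) = -341.

-341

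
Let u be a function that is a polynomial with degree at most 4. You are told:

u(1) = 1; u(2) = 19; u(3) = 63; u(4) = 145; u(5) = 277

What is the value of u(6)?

First differences: 18, 44, 82, 132. Second differences: 26, 38, 50. Third differences: 12, 12.
Level-3 differences are constant, so u has degree 3.
Fitting a degree-3 polynomial gives u(n) = 2n³ + n² + n - 3.
Then u(6) = 471.

471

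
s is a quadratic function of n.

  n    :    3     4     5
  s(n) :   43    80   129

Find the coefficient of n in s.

-5

Write s(n) = an² + bn + c; the 3 given values yield a linear system in the 3 coefficients.
Solving, s(n) = 6n² - 5n + 4.
The coefficient of n is -5.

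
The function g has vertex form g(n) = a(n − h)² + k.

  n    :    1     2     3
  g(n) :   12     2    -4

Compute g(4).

First differences -10, -6; second difference 4 = 2a, so a = 2.
Expanding, the n-coefficient is −2ah = -4h; matching it to the data gives h = 4, and then k = -6.
So g(n) = 2(n − 4)² − 6.
g(4) = 2·0² − 6 = -6.

-6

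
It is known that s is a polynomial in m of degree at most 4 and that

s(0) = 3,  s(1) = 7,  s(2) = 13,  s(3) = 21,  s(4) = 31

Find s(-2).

Write s(m) = am^4 + bm³ + cm² + dm + e; the 5 given values yield a linear system in the 5 coefficients.
Solving, the top 2 coefficients vanish, and s(m) = m² + 3m + 3.
Then s(-2) = 1.

1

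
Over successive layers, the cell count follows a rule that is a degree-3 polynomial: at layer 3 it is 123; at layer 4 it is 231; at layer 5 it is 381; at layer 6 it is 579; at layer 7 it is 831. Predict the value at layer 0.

-9

Write the value at x as u(x).
First differences: 108, 150, 198, 252. Second differences: 42, 48, 54. Third differences: 6, 6.
Level-3 differences are constant, so u has degree 3.
Fitting a degree-3 polynomial gives u(x) = x³ + 9x² + 8x - 9.
Then u(0) = -9.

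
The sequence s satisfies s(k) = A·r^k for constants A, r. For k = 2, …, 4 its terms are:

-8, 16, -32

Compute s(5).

64

Consecutive ratio: 16/(-8) = -2, and -32/16 = -2, so r = -2.
Then A·(-2)^2 = -8 gives A = -2, and s(k) = -2·(-2)^k.
s(5) = -2·(-2)^5 = 64.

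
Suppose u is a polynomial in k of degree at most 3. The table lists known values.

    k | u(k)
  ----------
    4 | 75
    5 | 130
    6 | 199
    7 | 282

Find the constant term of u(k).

First differences: 55, 69, 83. Second differences: 14, 14.
Level-2 differences are constant, so u has degree 2.
Fitting a degree-2 polynomial gives u(k) = 7k² - 8k - 5.
The constant term is u(0) = -5.

-5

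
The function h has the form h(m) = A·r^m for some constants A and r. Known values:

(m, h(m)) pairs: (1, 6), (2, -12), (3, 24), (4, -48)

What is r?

Consecutive ratio: -12/6 = -2, and 24/(-12) = -2, so r = -2.
Then A·(-2)^1 = 6 gives A = -3, and h(m) = -3·(-2)^m.

-2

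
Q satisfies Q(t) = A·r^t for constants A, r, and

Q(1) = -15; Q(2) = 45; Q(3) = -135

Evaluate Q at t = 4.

Consecutive ratio: 45/(-15) = -3, and -135/45 = -3, so r = -3.
Then A·(-3)^1 = -15 gives A = 5, and Q(t) = 5·(-3)^t.
Q(4) = 5·(-3)^4 = 405.

405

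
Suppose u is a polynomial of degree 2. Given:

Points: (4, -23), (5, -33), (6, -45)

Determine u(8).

-75

Write u(t) = at² + bt + c; the 3 given values yield a linear system in the 3 coefficients.
Solving, u(t) = -t² - t - 3.
Then u(8) = -75.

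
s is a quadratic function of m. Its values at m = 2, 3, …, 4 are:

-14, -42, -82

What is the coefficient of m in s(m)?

Write s(m) = am² + bm + c; the 3 given values yield a linear system in the 3 coefficients.
Solving, s(m) = -6m² + 2m + 6.
The coefficient of m is 2.

2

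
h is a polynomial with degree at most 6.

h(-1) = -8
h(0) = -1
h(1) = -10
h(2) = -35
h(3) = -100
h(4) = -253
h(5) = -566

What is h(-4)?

-485

Write h(n) = an^6 + bn^5 + cn^4 + dn³ + en² + pn + q; the 7 given values yield a linear system in the 7 coefficients.
Solving, the top 2 coefficients vanish, and h(n) = -n^4 + 2n³ - 7n² - 3n - 1.
Then h(-4) = -485.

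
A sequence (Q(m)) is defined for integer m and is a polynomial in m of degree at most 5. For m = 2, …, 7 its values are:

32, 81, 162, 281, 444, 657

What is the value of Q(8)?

926

First differences: 49, 81, 119, 163, 213. Second differences: 32, 38, 44, 50. Third differences: 6, 6, 6.
Level-3 differences are constant, so Q has degree 3.
Extending the table by one column gives the next first difference 269, so Q(8) = 657 + 269 = 926.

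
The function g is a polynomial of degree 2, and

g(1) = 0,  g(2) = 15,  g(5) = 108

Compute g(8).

273

Write g(k) = ak² + bk + c; the 3 given values yield a linear system in the 3 coefficients.
Solving, g(k) = 4k² + 3k - 7.
Then g(8) = 273.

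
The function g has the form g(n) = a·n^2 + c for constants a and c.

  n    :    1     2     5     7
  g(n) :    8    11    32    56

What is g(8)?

71

From g(1) = 8 and g(2) = 11: 1a + c = 8 and 4a + c = 11.
Subtracting: 3a = 3, so a = 1; then c = 8 − 1·1 = 7.
So g(n) = 1n² + 7, and g(8) = 71.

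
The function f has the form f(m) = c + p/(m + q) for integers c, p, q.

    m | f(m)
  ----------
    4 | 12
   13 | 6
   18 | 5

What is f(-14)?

(f(m) − c)(m + q) = p for each data point; the three points give a linear system in c and q, then p follows.
Solving: c = 2, q = 2, p = 60, so f(m) = 2 + 60/(m + 2).
Then f(-14) = 2 + 60/(-12) = -3.

-3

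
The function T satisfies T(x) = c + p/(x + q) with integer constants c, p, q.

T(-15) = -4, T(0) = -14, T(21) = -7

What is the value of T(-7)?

(T(x) − c)(x + q) = p for each data point; the three points give a linear system in c and q, then p follows.
Solving: c = -6, q = 3, p = -24, so T(x) = -6 − 24/(x + 3).
Then T(-7) = -6 − 24/(-4) = 0.

0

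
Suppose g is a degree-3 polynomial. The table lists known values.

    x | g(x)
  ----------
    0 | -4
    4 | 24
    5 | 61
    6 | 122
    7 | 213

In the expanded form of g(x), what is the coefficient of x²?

Write g(x) = ax³ + bx² + cx + d; the 5 given values yield a linear system in the 4 coefficients.
Solving, g(x) = x³ - 3x² + 3x - 4.
The coefficient of x² is -3.

-3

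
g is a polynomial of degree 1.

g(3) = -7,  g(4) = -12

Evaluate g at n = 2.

-2

Write g(n) = an + b; the 2 given values yield a linear system in the 2 coefficients.
Solving, g(n) = -5n + 8.
Then g(2) = -2.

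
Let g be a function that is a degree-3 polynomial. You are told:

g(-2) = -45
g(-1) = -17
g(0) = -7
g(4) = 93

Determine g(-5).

-357

Write g(m) = am³ + bm² + cm + d; the 4 given values yield a linear system in the 4 coefficients.
Solving, g(m) = 2m³ - 3m² + 5m - 7.
Then g(-5) = -357.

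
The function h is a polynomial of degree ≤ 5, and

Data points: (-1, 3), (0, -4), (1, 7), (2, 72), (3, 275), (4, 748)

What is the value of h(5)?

1671

First differences: -7, 11, 65, 203, 473. Second differences: 18, 54, 138, 270. Third differences: 36, 84, 132. Fourth differences: 48, 48.
Level-4 differences are constant, so h has degree 4.
Fitting a degree-4 polynomial gives h(k) = 2k^4 + 2k³ + 7k² - 4.
Then h(5) = 1671.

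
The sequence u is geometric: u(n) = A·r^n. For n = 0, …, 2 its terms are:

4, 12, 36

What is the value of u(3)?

108

Consecutive ratio: 12/4 = 3, and 36/12 = 3, so r = 3.
Then A·3^0 = 4 gives A = 4, and u(n) = 4·3^n.
u(3) = 4·3^3 = 108.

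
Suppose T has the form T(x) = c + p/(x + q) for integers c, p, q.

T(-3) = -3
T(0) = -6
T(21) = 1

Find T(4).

18

(T(x) − c)(x + q) = p for each data point; the three points give a linear system in c and q, then p follows.
Solving: c = 0, q = -3, p = 18, so T(x) = 18/(x − 3).
Then T(4) = 0 + 18/1 = 18.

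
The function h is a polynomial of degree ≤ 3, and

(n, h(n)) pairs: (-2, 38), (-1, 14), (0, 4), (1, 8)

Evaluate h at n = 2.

26

Write h(n) = an³ + bn² + cn + d; the 4 given values yield a linear system in the 4 coefficients.
Solving, the leading coefficient vanishes, and h(n) = 7n² - 3n + 4.
Then h(2) = 26.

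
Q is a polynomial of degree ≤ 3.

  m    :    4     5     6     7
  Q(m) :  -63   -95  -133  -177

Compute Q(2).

Write Q(m) = am³ + bm² + cm + d; the 4 given values yield a linear system in the 4 coefficients.
Solving, the leading coefficient vanishes, and Q(m) = -3m² - 5m + 5.
Then Q(2) = -17.

-17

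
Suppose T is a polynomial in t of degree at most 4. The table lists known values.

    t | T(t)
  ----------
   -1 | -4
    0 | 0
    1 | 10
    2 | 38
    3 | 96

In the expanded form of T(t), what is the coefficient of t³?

2

First differences: 4, 10, 28, 58. Second differences: 6, 18, 30. Third differences: 12, 12.
Level-3 differences are constant, so T has degree 3.
Fitting a degree-3 polynomial gives T(t) = 2t³ + 3t² + 5t.
The coefficient of t³ is 2.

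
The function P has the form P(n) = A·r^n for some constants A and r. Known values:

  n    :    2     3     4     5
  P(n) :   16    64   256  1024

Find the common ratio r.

Consecutive ratio: 64/16 = 4, and 256/64 = 4, so r = 4.
Then A·4^2 = 16 gives A = 1, and P(n) = 1·4^n.

4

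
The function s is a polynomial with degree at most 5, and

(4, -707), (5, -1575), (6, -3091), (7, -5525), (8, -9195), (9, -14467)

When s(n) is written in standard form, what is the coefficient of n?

Write s(n) = an^5 + bn^4 + cn³ + dn² + en + p; the 6 given values yield a linear system in the 6 coefficients.
Solving, the leading coefficient vanishes, and s(n) = -2n^4 - n³ - 7n² - 6n + 5.
The coefficient of n is -6.

-6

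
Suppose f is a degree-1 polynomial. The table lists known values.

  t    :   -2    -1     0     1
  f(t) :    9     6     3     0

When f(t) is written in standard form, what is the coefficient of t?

-3

First differences: -3, -3, -3.
Level-1 differences are constant, so f has degree 1.
Fitting a degree-1 polynomial gives f(t) = -3t + 3.
The coefficient of t is -3.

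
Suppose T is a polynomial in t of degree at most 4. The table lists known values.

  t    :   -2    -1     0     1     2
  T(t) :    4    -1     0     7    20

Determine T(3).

Write T(t) = at^4 + bt³ + ct² + dt + e; the 5 given values yield a linear system in the 5 coefficients.
Solving, the top 2 coefficients vanish, and T(t) = 3t² + 4t.
Then T(3) = 39.

39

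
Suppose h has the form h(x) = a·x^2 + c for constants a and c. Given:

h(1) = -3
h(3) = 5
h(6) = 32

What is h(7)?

45

From h(1) = -3 and h(3) = 5: 1a + c = -3 and 9a + c = 5.
Subtracting: 8a = 8, so a = 1; then c = -3 − 1·1 = -4.
So h(x) = 1x² − 4, and h(7) = 45.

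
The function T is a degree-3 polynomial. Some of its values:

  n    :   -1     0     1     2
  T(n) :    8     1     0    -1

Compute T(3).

-8

Write T(n) = an³ + bn² + cn + d; the 4 given values yield a linear system in the 4 coefficients.
Solving, T(n) = -n³ + 3n² - 3n + 1.
Then T(3) = -8.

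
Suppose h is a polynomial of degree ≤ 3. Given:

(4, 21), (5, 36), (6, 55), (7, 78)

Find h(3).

Write h(k) = ak³ + bk² + ck + d; the 4 given values yield a linear system in the 4 coefficients.
Solving, the leading coefficient vanishes, and h(k) = 2k² - 3k + 1.
Then h(3) = 10.

10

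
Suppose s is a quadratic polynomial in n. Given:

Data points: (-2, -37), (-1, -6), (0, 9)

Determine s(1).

8

Write s(n) = an² + bn + c; the 3 given values yield a linear system in the 3 coefficients.
Solving, s(n) = -8n² + 7n + 9.
Then s(1) = 8.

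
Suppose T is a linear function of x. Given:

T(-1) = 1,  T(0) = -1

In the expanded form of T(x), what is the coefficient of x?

Write T(x) = ax + b; the 2 given values yield a linear system in the 2 coefficients.
Solving, T(x) = -2x - 1.
The coefficient of x is -2.

-2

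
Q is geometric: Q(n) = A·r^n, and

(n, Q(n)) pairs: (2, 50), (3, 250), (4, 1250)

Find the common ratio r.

Consecutive ratio: 250/50 = 5, and 1250/250 = 5, so r = 5.
Then A·5^2 = 50 gives A = 2, and Q(n) = 2·5^n.

5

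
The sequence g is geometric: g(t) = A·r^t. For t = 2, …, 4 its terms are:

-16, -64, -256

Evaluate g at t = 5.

Consecutive ratio: -64/(-16) = 4, and -256/(-64) = 4, so r = 4.
Then A·4^2 = -16 gives A = -1, and g(t) = -1·4^t.
g(5) = -1·4^5 = -1024.

-1024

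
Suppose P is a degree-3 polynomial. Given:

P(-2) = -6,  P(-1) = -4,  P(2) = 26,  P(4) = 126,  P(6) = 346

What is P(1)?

Write P(m) = am³ + bm² + cm + d; the 5 given values yield a linear system in the 4 coefficients.
Solving, P(m) = m³ + 3m² + 4m - 2.
Then P(1) = 6.

6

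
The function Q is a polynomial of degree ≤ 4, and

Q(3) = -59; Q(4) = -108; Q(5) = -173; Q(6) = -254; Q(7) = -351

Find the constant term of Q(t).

-8

First differences: -49, -65, -81, -97. Second differences: -16, -16, -16.
Level-2 differences are constant, so Q has degree 2.
Fitting a degree-2 polynomial gives Q(t) = -8t² + 7t - 8.
The constant term is Q(0) = -8.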